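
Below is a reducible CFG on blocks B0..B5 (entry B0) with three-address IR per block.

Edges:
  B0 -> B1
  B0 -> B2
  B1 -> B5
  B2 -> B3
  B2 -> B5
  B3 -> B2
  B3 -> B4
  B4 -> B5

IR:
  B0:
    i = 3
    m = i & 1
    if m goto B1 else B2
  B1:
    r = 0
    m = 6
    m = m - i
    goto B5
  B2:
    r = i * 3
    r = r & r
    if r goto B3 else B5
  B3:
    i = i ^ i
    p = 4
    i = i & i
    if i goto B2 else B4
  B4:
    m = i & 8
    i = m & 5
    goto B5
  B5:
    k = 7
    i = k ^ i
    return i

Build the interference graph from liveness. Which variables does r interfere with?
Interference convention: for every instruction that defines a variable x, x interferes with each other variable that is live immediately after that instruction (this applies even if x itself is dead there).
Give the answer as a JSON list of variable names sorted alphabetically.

Answer: ["i"]

Analysis:
Per-block:
  B0: {i,m} / ∅
  B1: {m,r} / {i}
  B2: {r} / {i}
  B3: {i,p} / {i}
  B4: {i,m} / {i}
  B5: {i,k} / {i}

Backward fixpoint:
  B0: in=∅ out={i}
  B1: in={i} out={i}
  B2: in={i} out={i}
  B3: in={i} out={i}
  B4: in={i} out={i}
  B5: in={i} out=∅

Interference:
  i — {k,m,p,r}
  k — {i}
  m — {i}
  p — {i}
  r — {i}

N(r) = ["i"]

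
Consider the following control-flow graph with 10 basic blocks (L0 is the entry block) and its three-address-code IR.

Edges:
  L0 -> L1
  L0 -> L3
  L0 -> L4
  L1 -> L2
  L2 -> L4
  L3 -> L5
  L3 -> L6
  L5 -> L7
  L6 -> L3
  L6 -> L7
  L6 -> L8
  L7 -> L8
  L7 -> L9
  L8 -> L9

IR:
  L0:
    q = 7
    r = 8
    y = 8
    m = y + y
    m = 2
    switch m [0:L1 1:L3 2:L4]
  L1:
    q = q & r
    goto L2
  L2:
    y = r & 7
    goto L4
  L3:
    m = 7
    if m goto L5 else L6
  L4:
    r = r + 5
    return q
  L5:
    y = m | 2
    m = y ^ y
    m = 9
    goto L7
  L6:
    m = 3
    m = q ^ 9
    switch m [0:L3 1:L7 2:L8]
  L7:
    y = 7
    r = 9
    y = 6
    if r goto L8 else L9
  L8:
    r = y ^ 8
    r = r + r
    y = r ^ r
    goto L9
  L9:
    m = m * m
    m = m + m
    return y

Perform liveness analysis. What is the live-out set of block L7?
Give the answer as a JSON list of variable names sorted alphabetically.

Answer: ["m", "y"]

Derivation:
def/use:
  L0 def {m,q,r,y} use ∅
  L1 def {q} use {q,r}
  L2 def {y} use {r}
  L3 def {m} use ∅
  L4 def {r} use {q,r}
  L5 def {m,y} use {m}
  L6 def {m} use {q}
  L7 def {r,y} use ∅
  L8 def {r,y} use {y}
  L9 def {m} use {m,y}

Backward fixpoint:
  L0: in=∅ out={q,r,y}
  L1: in={q,r} out={q,r}
  L2: in={q,r} out={q,r}
  L3: in={q,y} out={m,q,y}
  L4: in={q,r} out=∅
  L5: in={m} out={m}
  L6: in={q,y} out={m,q,y}
  L7: in={m} out={m,y}
  L8: in={m,y} out={m,y}
  L9: in={m,y} out=∅

live-out(L7) = ["m", "y"]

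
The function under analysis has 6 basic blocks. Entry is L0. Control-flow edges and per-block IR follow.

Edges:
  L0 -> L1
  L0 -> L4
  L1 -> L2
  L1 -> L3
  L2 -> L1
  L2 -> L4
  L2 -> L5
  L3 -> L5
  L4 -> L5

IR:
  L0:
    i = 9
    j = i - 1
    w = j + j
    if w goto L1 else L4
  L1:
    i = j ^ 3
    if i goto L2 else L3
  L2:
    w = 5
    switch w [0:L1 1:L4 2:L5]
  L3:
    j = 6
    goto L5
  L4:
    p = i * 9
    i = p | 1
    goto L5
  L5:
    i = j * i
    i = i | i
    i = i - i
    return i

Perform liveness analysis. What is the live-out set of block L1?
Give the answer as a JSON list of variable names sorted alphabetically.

Answer: ["i", "j"]

Working:
Block summaries:
  L0: def={i,j,w} ue=∅
  L1: def={i} ue={j}
  L2: def={w} ue=∅
  L3: def={j} ue=∅
  L4: def={i,p} ue={i}
  L5: def={i} ue={i,j}

Live sets:
  L0 li=∅ lo={i,j}
  L1 li={j} lo={i,j}
  L2 li={i,j} lo={i,j}
  L3 li={i} lo={i,j}
  L4 li={i,j} lo={i,j}
  L5 li={i,j} lo=∅

live-out(L1) = ["i", "j"]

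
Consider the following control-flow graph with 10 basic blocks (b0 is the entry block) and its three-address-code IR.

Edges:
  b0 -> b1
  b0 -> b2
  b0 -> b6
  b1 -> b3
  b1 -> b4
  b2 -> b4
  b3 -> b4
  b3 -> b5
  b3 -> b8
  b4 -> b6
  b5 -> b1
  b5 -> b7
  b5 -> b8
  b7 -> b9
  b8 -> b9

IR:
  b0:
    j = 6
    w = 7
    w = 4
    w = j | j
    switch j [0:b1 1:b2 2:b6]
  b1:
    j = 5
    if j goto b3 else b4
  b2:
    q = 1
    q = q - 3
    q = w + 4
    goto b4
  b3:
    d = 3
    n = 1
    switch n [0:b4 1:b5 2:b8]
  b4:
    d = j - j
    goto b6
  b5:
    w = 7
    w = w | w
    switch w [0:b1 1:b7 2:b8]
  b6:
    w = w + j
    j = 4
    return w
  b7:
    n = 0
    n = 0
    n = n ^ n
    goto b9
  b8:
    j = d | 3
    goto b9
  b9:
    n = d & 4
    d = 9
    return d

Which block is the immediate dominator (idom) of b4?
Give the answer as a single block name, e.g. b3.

idom tree: b1←b0 b2←b0 b3←b1 b4←b0 b5←b3 b6←b0 b7←b5 b8←b3 b9←b3
Dom at joins:
  b1: preds {b0,b5}: {b0} ∩ {b0,b1,b3,b5} = {b0}; idom=b0
  b4: preds {b1,b2,b3}: {b0,b1} ∩ {b0,b2} ∩ {b0,b1,b3} = {b0}; idom=b0
  b6: preds {b0,b4}: {b0} ∩ {b0,b4} = {b0}; idom=b0
  b8: preds {b3,b5}: {b0,b1,b3} ∩ {b0,b1,b3,b5} = {b0,b1,b3}; idom=b3
  b9: preds {b7,b8}: {b0,b1,b3,b5,b7} ∩ {b0,b1,b3,b8} = {b0,b1,b3}; idom=b3

idom(b4) = b0

Answer: b0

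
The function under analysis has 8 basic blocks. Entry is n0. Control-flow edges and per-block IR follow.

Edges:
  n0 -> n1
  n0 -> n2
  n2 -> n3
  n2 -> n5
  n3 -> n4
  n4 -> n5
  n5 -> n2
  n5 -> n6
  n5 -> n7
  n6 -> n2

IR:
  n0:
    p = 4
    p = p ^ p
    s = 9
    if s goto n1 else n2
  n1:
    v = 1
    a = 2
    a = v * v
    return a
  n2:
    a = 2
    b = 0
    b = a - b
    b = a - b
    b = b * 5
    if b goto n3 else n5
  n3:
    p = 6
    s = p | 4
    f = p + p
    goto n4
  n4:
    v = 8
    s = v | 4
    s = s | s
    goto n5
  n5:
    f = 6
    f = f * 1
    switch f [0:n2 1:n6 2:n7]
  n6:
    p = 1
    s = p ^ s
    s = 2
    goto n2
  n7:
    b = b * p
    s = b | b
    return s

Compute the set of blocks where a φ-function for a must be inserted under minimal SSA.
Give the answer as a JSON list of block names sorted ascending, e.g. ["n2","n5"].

Answer: ["n2"]

Analysis:
idom tree: n1←n0 n2←n0 n3←n2 n4←n3 n5←n2 n6←n5 n7←n5
Join-block Dom:
  n2: preds {n0,n5,n6}: {n0} ∩ {n0,n2,n5} ∩ {n0,n2,n5,n6} = {n0}; idom=n0
  n5: preds {n2,n4}: {n0,n2} ∩ {n0,n2,n3,n4} = {n0,n2}; idom=n2

Frontier:
  join n2 pred n0: · stop@n0
  join n2 pred n5: n5→n2 stop@n0
  join n2 pred n6: n6→n5→n2 stop@n0
  join n5 pred n2: · stop@n2
  join n5 pred n4: n4→n3 stop@n2
  DF(n0)=∅
  DF(n1)=∅
  DF(n2)={n2}
  DF(n3)={n5}
  DF(n4)={n5}
  DF(n5)={n2}
  DF(n6)={n2}
  DF(n7)=∅

φ for a: defs {n1,n2}
  DF⁺ = {n2}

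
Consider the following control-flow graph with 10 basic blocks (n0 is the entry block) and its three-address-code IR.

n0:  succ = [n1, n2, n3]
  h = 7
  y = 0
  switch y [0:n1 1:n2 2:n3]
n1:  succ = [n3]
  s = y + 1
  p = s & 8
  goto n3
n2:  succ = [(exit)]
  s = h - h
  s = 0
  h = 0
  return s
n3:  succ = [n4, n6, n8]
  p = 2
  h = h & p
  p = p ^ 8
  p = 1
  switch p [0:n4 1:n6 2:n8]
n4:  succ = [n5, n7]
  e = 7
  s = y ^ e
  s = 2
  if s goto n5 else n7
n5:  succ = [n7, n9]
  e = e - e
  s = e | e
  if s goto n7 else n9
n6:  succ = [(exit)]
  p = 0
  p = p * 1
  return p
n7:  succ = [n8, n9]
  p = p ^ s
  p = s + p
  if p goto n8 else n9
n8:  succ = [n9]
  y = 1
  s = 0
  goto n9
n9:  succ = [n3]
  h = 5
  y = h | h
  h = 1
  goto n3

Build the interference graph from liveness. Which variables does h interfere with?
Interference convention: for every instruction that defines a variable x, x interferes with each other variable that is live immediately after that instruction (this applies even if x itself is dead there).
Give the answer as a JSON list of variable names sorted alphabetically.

Answer: ["p", "s", "y"]

Derivation:
Block summaries:
  n0: def={h,y} ue=∅
  n1: def={p,s} ue={y}
  n2: def={h,s} ue={h}
  n3: def={h,p} ue={h}
  n4: def={e,s} ue={y}
  n5: def={e,s} ue={e}
  n6: def={p} ue=∅
  n7: def={p} ue={p,s}
  n8: def={s,y} ue=∅
  n9: def={h,y} ue=∅

Liveness:
  n0 li=∅ lo={h,y}
  n1 li={h,y} lo={h,y}
  n2 li={h} lo=∅
  n3 li={h,y} lo={p,y}
  n4 li={p,y} lo={e,p,s}
  n5 li={e,p} lo={p,s}
  n6 li=∅ lo=∅
  n7 li={p,s} lo=∅
  n8 li=∅ lo=∅
  n9 li=∅ lo={h,y}

Interference:
  e — {p,s,y}
  h — {p,s,y}
  p — {e,h,s,y}
  s — {e,h,p,y}
  y — {e,h,p,s}

N(h) = ["p", "s", "y"]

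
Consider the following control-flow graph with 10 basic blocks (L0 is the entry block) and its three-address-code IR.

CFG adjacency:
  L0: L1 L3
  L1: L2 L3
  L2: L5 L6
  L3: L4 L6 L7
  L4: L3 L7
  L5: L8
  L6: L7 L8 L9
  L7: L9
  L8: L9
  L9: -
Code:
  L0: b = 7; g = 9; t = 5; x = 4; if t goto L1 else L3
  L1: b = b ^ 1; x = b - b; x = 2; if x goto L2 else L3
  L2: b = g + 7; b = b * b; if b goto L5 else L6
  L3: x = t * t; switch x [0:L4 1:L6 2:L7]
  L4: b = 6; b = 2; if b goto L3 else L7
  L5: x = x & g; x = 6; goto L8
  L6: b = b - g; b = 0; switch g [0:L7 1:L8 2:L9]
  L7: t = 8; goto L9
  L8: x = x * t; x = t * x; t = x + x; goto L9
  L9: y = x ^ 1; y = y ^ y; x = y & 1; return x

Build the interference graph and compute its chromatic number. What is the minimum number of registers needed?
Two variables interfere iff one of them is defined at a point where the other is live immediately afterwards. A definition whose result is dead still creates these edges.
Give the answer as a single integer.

def/use:
  L0: {b,g,t,x} / ∅
  L1: {b,x} / {b}
  L2: {b} / {g}
  L3: {x} / {t}
  L4: {b} / ∅
  L5: {x} / {g,x}
  L6: {b} / {b,g}
  L7: {t} / ∅
  L8: {t,x} / {t,x}
  L9: {x,y} / {x}

Backward fixpoint:
  live L0: ∅→{b,g,t}
  live L1: {b,g,t}→{b,g,t,x}
  live L2: {g,t,x}→{b,g,t,x}
  live L3: {b,g,t}→{b,g,t,x}
  live L4: {g,t,x}→{b,g,t,x}
  live L5: {g,t,x}→{t,x}
  live L6: {b,g,t,x}→{t,x}
  live L7: {x}→{x}
  live L8: {t,x}→{x}
  live L9: {x}→∅

Interfere edges:
  b — {g,t,x}
  g — {b,t,x}
  t — {b,g,x}
  x — {b,g,t}
  y — ∅

Colouring:
  lower bound: {b,g,t,x} mutually conflict ⇒ χ ≥ 4
  4-colouring: R0={b,y}  R1={g}  R2={t}  R3={x}
  χ = 4

Answer: 4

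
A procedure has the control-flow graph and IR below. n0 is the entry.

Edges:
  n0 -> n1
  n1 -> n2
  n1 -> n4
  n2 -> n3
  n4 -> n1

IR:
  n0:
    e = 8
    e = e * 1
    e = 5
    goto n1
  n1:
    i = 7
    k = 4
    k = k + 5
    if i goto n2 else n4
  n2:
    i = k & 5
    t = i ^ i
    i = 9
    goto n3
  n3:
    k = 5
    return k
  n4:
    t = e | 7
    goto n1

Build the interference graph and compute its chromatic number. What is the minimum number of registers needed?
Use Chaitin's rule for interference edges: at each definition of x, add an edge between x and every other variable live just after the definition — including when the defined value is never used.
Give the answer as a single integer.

Answer: 3

Working:
Block summaries:
  n0: def={e} ue=∅
  n1: def={i,k} ue=∅
  n2: def={i,t} ue={k}
  n3: def={k} ue=∅
  n4: def={t} ue={e}

Live sets:
  n0 li=∅ lo={e}
  n1 li={e} lo={e,k}
  n2 li={k} lo=∅
  n3 li=∅ lo=∅
  n4 li={e} lo={e}

Interference:
  e↔{i,k,t}
  i↔{e,k}
  k↔{e,i}
  t↔{e}

Registers:
  clique {e,i,k} ⇒ need ≥ 3
  3-colouring: c0={e}  c1={i,t}  c2={k}
  χ = 3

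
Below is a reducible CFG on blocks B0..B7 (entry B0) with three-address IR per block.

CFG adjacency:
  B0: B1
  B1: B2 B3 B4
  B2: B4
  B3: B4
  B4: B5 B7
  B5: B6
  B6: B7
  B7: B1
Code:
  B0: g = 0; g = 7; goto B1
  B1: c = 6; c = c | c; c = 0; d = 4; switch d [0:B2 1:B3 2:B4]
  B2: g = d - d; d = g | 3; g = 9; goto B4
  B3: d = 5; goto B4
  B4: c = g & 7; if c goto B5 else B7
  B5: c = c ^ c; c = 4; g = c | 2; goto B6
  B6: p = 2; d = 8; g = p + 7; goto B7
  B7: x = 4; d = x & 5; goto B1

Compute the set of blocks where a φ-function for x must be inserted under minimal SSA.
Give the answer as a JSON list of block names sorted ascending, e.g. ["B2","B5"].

idom tree: B1←B0 B2←B1 B3←B1 B4←B1 B5←B4 B6←B5 B7←B4
Join-block Dom:
  B1: preds {B0,B7}: {B0} ∩ {B0,B1,B4,B7} = {B0}; idom=B0
  B4: preds {B1,B2,B3}: {B0,B1} ∩ {B0,B1,B2} ∩ {B0,B1,B3} = {B0,B1}; idom=B1
  B7: preds {B4,B6}: {B0,B1,B4} ∩ {B0,B1,B4,B5,B6} = {B0,B1,B4}; idom=B4

DF walk-up:
  B1←B0: walk · to B0
  B1←B7: walk B7→B4→B1 to B0
  B4←B1: walk · to B1
  B4←B2: walk B2 to B1
  B4←B3: walk B3 to B1
  B7←B4: walk · to B4
  B7←B6: walk B6→B5 to B4
  B0 → ∅
  B1 → {B1}
  B2 → {B4}
  B3 → {B4}
  B4 → {B1}
  B5 → {B7}
  B6 → {B7}
  B7 → {B1}

φ for x: defs {B7}
  DF⁺ = {B1}

Answer: ["B1"]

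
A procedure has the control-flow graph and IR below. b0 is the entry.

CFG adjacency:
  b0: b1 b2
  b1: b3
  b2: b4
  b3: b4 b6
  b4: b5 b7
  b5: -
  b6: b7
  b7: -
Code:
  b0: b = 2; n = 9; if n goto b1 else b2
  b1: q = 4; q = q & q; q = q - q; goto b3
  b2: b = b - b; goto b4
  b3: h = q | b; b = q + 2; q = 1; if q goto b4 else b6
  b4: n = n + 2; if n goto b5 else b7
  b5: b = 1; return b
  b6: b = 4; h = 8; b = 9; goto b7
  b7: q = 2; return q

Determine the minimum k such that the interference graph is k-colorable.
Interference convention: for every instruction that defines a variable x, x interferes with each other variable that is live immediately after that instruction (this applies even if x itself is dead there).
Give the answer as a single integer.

Block summaries:
  b0 def {b,n} use ∅
  b1 def {q} use ∅
  b2 def {b} use {b}
  b3 def {b,h,q} use {b,q}
  b4 def {n} use {n}
  b5 def {b} use ∅
  b6 def {b,h} use ∅
  b7 def {q} use ∅

Live sets:
  b0 li=∅ lo={b,n}
  b1 li={b,n} lo={b,n,q}
  b2 li={b,n} lo={n}
  b3 li={b,n,q} lo={n}
  b4 li={n} lo=∅
  b5 li=∅ lo=∅
  b6 li=∅ lo=∅
  b7 li=∅ lo=∅

Conflict graph:
  b — {n,q}
  h — {n,q}
  n — {b,h,q}
  q — {b,h,n}

Colouring:
  lower bound: {b,n,q} mutually conflict ⇒ χ ≥ 3
  assign b→r2 h→r2 n→r0 q→r1 — no edge inside a register ⇒ χ ≤ 3
  χ = 3

Answer: 3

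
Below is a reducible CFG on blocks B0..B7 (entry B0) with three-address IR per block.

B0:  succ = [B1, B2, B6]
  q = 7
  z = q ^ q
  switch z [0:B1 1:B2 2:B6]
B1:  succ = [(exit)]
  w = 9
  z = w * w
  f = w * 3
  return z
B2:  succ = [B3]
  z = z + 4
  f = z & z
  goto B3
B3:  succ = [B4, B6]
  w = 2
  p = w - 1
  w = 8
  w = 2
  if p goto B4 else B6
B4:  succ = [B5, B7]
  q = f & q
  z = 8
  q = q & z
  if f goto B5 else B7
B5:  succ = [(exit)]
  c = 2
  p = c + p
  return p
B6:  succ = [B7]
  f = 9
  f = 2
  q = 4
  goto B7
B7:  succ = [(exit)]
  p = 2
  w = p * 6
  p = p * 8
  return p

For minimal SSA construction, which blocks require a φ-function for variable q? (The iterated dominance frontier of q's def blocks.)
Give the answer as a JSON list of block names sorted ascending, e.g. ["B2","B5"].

Answer: ["B7"]

Derivation:
idom tree: B1←B0 B2←B0 B3←B2 B4←B3 B5←B4 B6←B0 B7←B0
Dom at joins:
  B6: preds {B0,B3}: {B0} ∩ {B0,B2,B3} = {B0}; idom=B0
  B7: preds {B4,B6}: {B0,B2,B3,B4} ∩ {B0,B6} = {B0}; idom=B0

DF derivation:
  B6←B0: walk · to B0
  B6←B3: walk B3→B2 to B0
  B7←B4: walk B4→B3→B2 to B0
  B7←B6: walk B6 to B0
  B0: DF=∅
  B1: DF=∅
  B2: DF={B6,B7}
  B3: DF={B6,B7}
  B4: DF={B7}
  B5: DF=∅
  B6: DF={B7}
  B7: DF=∅

φ for q: defs {B0,B4,B6}
  DF⁺ = {B7}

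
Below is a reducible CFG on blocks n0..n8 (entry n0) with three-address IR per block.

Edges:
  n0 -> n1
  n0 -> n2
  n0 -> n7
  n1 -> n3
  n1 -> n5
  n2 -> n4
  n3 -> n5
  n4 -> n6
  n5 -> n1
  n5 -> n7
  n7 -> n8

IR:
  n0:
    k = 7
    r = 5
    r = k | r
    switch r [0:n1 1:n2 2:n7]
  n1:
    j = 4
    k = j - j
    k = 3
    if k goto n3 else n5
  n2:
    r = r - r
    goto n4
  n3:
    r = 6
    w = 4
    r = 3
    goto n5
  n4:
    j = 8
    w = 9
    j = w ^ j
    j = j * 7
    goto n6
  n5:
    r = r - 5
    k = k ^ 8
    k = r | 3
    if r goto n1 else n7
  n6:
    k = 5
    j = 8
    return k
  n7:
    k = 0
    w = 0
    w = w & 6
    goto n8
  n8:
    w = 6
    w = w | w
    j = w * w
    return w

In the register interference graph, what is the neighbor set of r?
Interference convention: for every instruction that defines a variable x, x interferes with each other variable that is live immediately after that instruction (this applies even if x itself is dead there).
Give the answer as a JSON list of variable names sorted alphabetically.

Answer: ["j", "k"]

Analysis:
Per-block:
  n0: def={k,r} ue=∅
  n1: def={j,k} ue=∅
  n2: def={r} ue={r}
  n3: def={r,w} ue=∅
  n4: def={j,w} ue=∅
  n5: def={k,r} ue={k,r}
  n6: def={j,k} ue=∅
  n7: def={k,w} ue=∅
  n8: def={j,w} ue=∅

Backward fixpoint:
  n0 li=∅ lo={r}
  n1 li={r} lo={k,r}
  n2 li={r} lo=∅
  n3 li={k} lo={k,r}
  n4 li=∅ lo=∅
  n5 li={k,r} lo={r}
  n6 li=∅ lo=∅
  n7 li=∅ lo=∅
  n8 li=∅ lo=∅

Interfere edges:
  j — {k,r,w}
  k — {j,r,w}
  r — {j,k}
  w — {j,k}

N(r) = ["j", "k"]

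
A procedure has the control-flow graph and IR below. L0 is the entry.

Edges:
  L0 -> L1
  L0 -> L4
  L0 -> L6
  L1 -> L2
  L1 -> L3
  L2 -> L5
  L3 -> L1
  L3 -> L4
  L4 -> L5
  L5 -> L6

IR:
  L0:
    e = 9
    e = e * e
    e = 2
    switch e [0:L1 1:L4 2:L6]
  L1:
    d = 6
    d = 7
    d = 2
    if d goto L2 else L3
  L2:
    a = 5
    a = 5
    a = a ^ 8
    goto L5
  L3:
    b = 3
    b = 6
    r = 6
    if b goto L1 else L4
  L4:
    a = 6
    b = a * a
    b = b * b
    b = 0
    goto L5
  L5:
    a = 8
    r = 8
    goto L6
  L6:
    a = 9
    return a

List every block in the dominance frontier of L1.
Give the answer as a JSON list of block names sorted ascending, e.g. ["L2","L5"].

Answer: ["L1", "L4", "L5"]

Working:
idom tree: L1←L0 L2←L1 L3←L1 L4←L0 L5←L0 L6←L0
Dom at joins:
  L1: preds {L0,L3}: {L0} ∩ {L0,L1,L3} = {L0}; idom=L0
  L4: preds {L0,L3}: {L0} ∩ {L0,L1,L3} = {L0}; idom=L0
  L5: preds {L2,L4}: {L0,L1,L2} ∩ {L0,L4} = {L0}; idom=L0
  L6: preds {L0,L5}: {L0} ∩ {L0,L5} = {L0}; idom=L0

Frontier:
  L1←L0: walk · to L0
  L1←L3: walk L3→L1 to L0
  L4←L0: walk · to L0
  L4←L3: walk L3→L1 to L0
  L5←L2: walk L2→L1 to L0
  L5←L4: walk L4 to L0
  L6←L0: walk · to L0
  L6←L5: walk L5 to L0
  DF(L0)=∅
  DF(L1)={L1,L4,L5}
  DF(L2)={L5}
  DF(L3)={L1,L4}
  DF(L4)={L5}
  DF(L5)={L6}
  DF(L6)=∅

DF(L1) = ["L1", "L4", "L5"]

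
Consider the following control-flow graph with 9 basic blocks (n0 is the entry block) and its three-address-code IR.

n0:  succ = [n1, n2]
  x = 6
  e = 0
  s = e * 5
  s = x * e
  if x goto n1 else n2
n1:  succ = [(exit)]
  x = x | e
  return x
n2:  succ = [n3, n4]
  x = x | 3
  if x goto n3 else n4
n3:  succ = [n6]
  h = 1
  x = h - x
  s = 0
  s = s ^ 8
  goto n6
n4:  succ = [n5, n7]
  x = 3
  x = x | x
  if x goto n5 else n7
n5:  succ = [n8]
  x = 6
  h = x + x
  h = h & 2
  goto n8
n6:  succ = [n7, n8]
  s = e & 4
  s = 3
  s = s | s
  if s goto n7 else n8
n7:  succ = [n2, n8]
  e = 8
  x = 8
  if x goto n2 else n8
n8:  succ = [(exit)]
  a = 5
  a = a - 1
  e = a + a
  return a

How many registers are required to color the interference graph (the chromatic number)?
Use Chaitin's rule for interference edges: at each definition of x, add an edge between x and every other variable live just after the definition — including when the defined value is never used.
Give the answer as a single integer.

Answer: 3

Derivation:
Per-block:
  n0 def {e,s,x} use ∅
  n1 def {x} use {e,x}
  n2 def {x} use {x}
  n3 def {h,s,x} use {x}
  n4 def {x} use ∅
  n5 def {h,x} use ∅
  n6 def {s} use {e}
  n7 def {e,x} use ∅
  n8 def {a,e} use ∅

Backward fixpoint:
  n0: in=∅ out={e,x}
  n1: in={e,x} out=∅
  n2: in={e,x} out={e,x}
  n3: in={e,x} out={e}
  n4: in=∅ out=∅
  n5: in=∅ out=∅
  n6: in={e} out=∅
  n7: in=∅ out={e,x}
  n8: in=∅ out=∅

Conflict graph:
  a — {e}
  e — {a,h,s,x}
  h — {e,x}
  s — {e,x}
  x — {e,h,s}

Colouring:
  {e,h,x} pairwise interfere (3-clique) ⇒ χ ≥ 3
  3-colouring: r0={e}  r1={a,x}  r2={h,s}
  χ = 3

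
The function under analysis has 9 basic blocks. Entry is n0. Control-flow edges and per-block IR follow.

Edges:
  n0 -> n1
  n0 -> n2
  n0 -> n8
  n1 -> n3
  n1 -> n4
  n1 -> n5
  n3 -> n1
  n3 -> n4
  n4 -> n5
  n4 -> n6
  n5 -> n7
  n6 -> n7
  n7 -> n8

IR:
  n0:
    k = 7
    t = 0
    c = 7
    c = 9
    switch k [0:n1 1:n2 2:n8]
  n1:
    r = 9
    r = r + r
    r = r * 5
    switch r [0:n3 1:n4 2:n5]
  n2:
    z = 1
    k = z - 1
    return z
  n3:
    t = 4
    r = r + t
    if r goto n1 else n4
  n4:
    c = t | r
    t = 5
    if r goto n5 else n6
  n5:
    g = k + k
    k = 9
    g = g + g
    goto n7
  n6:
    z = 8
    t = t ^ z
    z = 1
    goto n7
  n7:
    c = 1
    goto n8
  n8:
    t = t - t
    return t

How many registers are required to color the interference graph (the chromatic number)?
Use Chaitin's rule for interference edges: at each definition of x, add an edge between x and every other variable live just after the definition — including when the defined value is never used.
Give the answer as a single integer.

Block summaries:
  n0: {c,k,t} / ∅
  n1: {r} / ∅
  n2: {k,z} / ∅
  n3: {r,t} / {r}
  n4: {c,t} / {r,t}
  n5: {g,k} / {k}
  n6: {t,z} / {t}
  n7: {c} / ∅
  n8: {t} / {t}

Live sets:
  n0: in=∅ out={k,t}
  n1: in={k,t} out={k,r,t}
  n2: in=∅ out=∅
  n3: in={k,r} out={k,r,t}
  n4: in={k,r,t} out={k,t}
  n5: in={k,t} out={t}
  n6: in={t} out={t}
  n7: in={t} out={t}
  n8: in={t} out=∅

Interference:
  c↔{k,r,t}
  g↔{k,t}
  k↔{c,g,r,t,z}
  r↔{c,k,t}
  t↔{c,g,k,r,z}
  z↔{k,t}

Colouring:
  {c,k,r,t} pairwise interfere (4-clique) ⇒ χ ≥ 4
  4-colouring: R0={k}  R1={t}  R2={c,g,z}  R3={r}
  χ = 4

Answer: 4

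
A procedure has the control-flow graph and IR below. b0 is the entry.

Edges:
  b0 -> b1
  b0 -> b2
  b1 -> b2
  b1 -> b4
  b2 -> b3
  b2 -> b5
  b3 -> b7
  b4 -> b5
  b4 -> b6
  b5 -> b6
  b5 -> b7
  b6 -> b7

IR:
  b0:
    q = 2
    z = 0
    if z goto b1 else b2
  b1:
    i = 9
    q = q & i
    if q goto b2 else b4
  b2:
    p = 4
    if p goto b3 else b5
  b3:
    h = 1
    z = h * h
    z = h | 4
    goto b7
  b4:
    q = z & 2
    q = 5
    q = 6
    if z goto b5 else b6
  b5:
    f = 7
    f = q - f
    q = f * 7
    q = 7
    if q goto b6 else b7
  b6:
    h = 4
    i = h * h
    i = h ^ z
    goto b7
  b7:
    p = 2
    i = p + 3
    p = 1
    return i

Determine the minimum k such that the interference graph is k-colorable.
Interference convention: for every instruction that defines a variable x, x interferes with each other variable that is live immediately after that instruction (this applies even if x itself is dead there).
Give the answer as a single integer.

Answer: 4

Derivation:
def/use:
  b0 def {q,z} use ∅
  b1 def {i,q} use {q}
  b2 def {p} use ∅
  b3 def {h,z} use ∅
  b4 def {q} use {z}
  b5 def {f,q} use {q}
  b6 def {h,i} use {z}
  b7 def {i,p} use ∅

Liveness:
  b0 li=∅ lo={q,z}
  b1 li={q,z} lo={q,z}
  b2 li={q,z} lo={q,z}
  b3 li=∅ lo=∅
  b4 li={z} lo={q,z}
  b5 li={q,z} lo={z}
  b6 li={z} lo=∅
  b7 li=∅ lo=∅

Interfere edges:
  f: {q,z}
  h: {i,z}
  i: {h,p,q,z}
  p: {i,q,z}
  q: {f,i,p,z}
  z: {f,h,i,p,q}

Chromatic number:
  {i,p,q,z} pairwise interfere (4-clique) ⇒ χ ≥ 4
  4-colouring: c0={z}  c1={f,i}  c2={h,q}  c3={p}
  χ = 4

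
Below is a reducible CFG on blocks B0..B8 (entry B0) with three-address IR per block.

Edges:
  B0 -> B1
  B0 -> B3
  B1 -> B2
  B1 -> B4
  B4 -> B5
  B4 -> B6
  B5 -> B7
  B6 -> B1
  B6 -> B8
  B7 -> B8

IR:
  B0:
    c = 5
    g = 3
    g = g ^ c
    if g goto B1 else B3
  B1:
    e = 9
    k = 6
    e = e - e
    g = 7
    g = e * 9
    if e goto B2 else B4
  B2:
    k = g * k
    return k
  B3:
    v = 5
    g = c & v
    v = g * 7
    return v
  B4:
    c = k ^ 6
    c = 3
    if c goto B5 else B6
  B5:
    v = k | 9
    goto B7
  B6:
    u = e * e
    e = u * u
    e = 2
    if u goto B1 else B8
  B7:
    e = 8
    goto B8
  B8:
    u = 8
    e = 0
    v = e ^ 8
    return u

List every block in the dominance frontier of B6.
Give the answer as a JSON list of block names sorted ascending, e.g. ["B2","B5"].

idom tree: B1←B0 B2←B1 B3←B0 B4←B1 B5←B4 B6←B4 B7←B5 B8←B4
Dom∩ at merges:
  B1: preds {B0,B6}: {B0} ∩ {B0,B1,B4,B6} = {B0}; idom=B0
  B8: preds {B6,B7}: {B0,B1,B4,B6} ∩ {B0,B1,B4,B5,B7} = {B0,B1,B4}; idom=B4

DF derivation:
  B1←B0: walk · to B0
  B1←B6: walk B6→B4→B1 to B0
  B8←B6: walk B6 to B4
  B8←B7: walk B7→B5 to B4
  B0: DF=∅
  B1: DF={B1}
  B2: DF=∅
  B3: DF=∅
  B4: DF={B1}
  B5: DF={B8}
  B6: DF={B1,B8}
  B7: DF={B8}
  B8: DF=∅

DF(B6) = ["B1", "B8"]

Answer: ["B1", "B8"]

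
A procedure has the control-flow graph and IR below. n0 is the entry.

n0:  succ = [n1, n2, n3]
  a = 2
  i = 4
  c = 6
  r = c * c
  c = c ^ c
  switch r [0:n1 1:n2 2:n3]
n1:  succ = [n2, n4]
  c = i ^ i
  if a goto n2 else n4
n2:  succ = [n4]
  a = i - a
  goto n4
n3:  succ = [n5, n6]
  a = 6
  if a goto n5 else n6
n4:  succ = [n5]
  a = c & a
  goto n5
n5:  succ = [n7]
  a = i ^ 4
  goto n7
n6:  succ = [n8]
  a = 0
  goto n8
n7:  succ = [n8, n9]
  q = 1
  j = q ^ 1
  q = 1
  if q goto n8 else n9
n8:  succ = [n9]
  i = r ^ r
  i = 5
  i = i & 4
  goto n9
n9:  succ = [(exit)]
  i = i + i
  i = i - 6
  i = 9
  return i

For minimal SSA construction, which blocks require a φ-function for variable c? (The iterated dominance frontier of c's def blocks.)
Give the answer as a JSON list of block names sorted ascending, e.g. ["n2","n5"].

Answer: ["n2", "n4", "n5", "n8", "n9"]

Analysis:
idom tree: n1←n0 n2←n0 n3←n0 n4←n0 n5←n0 n6←n3 n7←n5 n8←n0 n9←n0
Dom∩ at merges:
  n2: preds {n0,n1}: {n0} ∩ {n0,n1} = {n0}; idom=n0
  n4: preds {n1,n2}: {n0,n1} ∩ {n0,n2} = {n0}; idom=n0
  n5: preds {n3,n4}: {n0,n3} ∩ {n0,n4} = {n0}; idom=n0
  n8: preds {n6,n7}: {n0,n3,n6} ∩ {n0,n5,n7} = {n0}; idom=n0
  n9: preds {n7,n8}: {n0,n5,n7} ∩ {n0,n8} = {n0}; idom=n0

Frontier:
  join n2 pred n0: · stop@n0
  join n2 pred n1: n1 stop@n0
  join n4 pred n1: n1 stop@n0
  join n4 pred n2: n2 stop@n0
  join n5 pred n3: n3 stop@n0
  join n5 pred n4: n4 stop@n0
  join n8 pred n6: n6→n3 stop@n0
  join n8 pred n7: n7→n5 stop@n0
  join n9 pred n7: n7→n5 stop@n0
  join n9 pred n8: n8 stop@n0
  n0: DF=∅
  n1: DF={n2,n4}
  n2: DF={n4}
  n3: DF={n5,n8}
  n4: DF={n5}
  n5: DF={n8,n9}
  n6: DF={n8}
  n7: DF={n8,n9}
  n8: DF={n9}
  n9: DF=∅

φ for c: defs {n0,n1}
  DF⁺ = {n2,n4,n5,n8,n9}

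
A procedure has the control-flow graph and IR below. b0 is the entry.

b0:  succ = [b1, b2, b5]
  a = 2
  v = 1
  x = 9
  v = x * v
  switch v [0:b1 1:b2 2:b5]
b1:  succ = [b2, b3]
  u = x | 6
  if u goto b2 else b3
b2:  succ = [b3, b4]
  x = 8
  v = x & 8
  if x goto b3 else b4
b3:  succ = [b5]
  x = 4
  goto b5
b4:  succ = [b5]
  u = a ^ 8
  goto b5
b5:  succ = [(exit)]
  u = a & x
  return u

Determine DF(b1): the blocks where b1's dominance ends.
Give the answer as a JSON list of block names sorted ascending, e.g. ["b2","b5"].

Answer: ["b2", "b3"]

Working:
idom tree: b1←b0 b2←b0 b3←b0 b4←b2 b5←b0
Dom at joins:
  b2: preds {b0,b1}: {b0} ∩ {b0,b1} = {b0}; idom=b0
  b3: preds {b1,b2}: {b0,b1} ∩ {b0,b2} = {b0}; idom=b0
  b5: preds {b0,b3,b4}: {b0} ∩ {b0,b3} ∩ {b0,b2,b4} = {b0}; idom=b0

DF derivation:
  b2←b0: walk · to b0
  b2←b1: walk b1 to b0
  b3←b1: walk b1 to b0
  b3←b2: walk b2 to b0
  b5←b0: walk · to b0
  b5←b3: walk b3 to b0
  b5←b4: walk b4→b2 to b0
  DF(b0)=∅
  DF(b1)={b2,b3}
  DF(b2)={b3,b5}
  DF(b3)={b5}
  DF(b4)={b5}
  DF(b5)=∅

DF(b1) = ["b2", "b3"]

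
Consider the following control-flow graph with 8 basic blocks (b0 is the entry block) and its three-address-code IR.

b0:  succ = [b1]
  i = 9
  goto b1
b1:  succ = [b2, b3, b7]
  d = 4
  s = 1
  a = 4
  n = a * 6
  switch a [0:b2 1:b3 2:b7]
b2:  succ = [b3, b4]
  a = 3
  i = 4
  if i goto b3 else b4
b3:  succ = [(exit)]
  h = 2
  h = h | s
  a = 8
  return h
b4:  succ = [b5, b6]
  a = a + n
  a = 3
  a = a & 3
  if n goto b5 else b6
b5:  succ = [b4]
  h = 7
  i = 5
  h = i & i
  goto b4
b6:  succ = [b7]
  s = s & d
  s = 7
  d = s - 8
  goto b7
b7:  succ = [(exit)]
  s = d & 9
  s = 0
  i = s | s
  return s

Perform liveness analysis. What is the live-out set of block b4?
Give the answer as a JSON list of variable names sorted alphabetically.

Per-block:
  b0 def {i} use ∅
  b1 def {a,d,n,s} use ∅
  b2 def {a,i} use ∅
  b3 def {a,h} use {s}
  b4 def {a} use {a,n}
  b5 def {h,i} use ∅
  b6 def {d,s} use {d,s}
  b7 def {i,s} use {d}

Backward fixpoint:
  live b0: ∅→∅
  live b1: ∅→{d,n,s}
  live b2: {d,n,s}→{a,d,n,s}
  live b3: {s}→∅
  live b4: {a,d,n,s}→{a,d,n,s}
  live b5: {a,d,n,s}→{a,d,n,s}
  live b6: {d,s}→{d}
  live b7: {d}→∅

live-out(b4) = ["a", "d", "n", "s"]

Answer: ["a", "d", "n", "s"]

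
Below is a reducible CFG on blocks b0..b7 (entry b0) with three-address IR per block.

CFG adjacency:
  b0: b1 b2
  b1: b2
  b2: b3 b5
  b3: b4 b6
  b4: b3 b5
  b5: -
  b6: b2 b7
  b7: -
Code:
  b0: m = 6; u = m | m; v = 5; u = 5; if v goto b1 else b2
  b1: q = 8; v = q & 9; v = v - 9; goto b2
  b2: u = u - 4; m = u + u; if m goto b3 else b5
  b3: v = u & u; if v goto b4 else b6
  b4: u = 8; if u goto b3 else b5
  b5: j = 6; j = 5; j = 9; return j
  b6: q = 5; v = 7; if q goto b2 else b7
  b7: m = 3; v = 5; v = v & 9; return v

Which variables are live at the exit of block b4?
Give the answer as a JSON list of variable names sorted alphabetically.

def/use:
  b0 def {m,u,v} use ∅
  b1 def {q,v} use ∅
  b2 def {m,u} use {u}
  b3 def {v} use {u}
  b4 def {u} use ∅
  b5 def {j} use ∅
  b6 def {q,v} use ∅
  b7 def {m,v} use ∅

Live sets:
  live b0: ∅→{u}
  live b1: {u}→{u}
  live b2: {u}→{u}
  live b3: {u}→{u}
  live b4: ∅→{u}
  live b5: ∅→∅
  live b6: {u}→{u}
  live b7: ∅→∅

live-out(b4) = ["u"]

Answer: ["u"]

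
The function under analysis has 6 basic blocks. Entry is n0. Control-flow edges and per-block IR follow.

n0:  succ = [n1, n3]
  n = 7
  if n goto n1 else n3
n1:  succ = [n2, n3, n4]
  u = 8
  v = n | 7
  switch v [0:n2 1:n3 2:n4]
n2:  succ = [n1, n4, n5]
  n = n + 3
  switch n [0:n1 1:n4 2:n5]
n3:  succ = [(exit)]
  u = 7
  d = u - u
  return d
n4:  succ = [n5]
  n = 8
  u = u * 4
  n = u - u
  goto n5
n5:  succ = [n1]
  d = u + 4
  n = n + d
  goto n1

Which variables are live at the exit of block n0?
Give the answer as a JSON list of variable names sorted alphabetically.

def/use:
  n0: def={n} ue=∅
  n1: def={u,v} ue={n}
  n2: def={n} ue={n}
  n3: def={d,u} ue=∅
  n4: def={n,u} ue={u}
  n5: def={d,n} ue={n,u}

Live sets:
  n0: in=∅ out={n}
  n1: in={n} out={n,u}
  n2: in={n,u} out={n,u}
  n3: in=∅ out=∅
  n4: in={u} out={n,u}
  n5: in={n,u} out={n}

live-out(n0) = ["n"]

Answer: ["n"]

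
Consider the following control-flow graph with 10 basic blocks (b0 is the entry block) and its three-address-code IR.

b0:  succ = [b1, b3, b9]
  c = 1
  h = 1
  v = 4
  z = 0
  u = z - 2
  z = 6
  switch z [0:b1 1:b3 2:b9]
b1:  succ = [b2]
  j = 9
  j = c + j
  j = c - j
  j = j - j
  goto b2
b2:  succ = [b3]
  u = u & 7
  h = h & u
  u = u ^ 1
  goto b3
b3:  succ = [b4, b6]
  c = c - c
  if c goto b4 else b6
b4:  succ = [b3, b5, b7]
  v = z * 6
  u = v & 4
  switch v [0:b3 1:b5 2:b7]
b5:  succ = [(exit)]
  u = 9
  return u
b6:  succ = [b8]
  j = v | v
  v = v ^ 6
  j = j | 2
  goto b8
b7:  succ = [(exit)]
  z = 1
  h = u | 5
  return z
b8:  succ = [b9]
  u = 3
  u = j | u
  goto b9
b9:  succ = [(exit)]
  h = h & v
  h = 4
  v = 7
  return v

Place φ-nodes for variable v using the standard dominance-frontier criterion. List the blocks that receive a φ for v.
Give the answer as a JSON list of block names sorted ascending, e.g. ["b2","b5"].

idom tree: b1←b0 b2←b1 b3←b0 b4←b3 b5←b4 b6←b3 b7←b4 b8←b6 b9←b0
Join-block Dom:
  b3: preds {b0,b2,b4}: {b0} ∩ {b0,b1,b2} ∩ {b0,b3,b4} = {b0}; idom=b0
  b9: preds {b0,b8}: {b0} ∩ {b0,b3,b6,b8} = {b0}; idom=b0

DF walk-up:
  b3←b0: walk · to b0
  b3←b2: walk b2→b1 to b0
  b3←b4: walk b4→b3 to b0
  b9←b0: walk · to b0
  b9←b8: walk b8→b6→b3 to b0
  b0 → ∅
  b1 → {b3}
  b2 → {b3}
  b3 → {b3,b9}
  b4 → {b3}
  b5 → ∅
  b6 → {b9}
  b7 → ∅
  b8 → {b9}
  b9 → ∅

φ for v: defs {b0,b4,b6,b9}
  DF⁺ = {b3,b9}

Answer: ["b3", "b9"]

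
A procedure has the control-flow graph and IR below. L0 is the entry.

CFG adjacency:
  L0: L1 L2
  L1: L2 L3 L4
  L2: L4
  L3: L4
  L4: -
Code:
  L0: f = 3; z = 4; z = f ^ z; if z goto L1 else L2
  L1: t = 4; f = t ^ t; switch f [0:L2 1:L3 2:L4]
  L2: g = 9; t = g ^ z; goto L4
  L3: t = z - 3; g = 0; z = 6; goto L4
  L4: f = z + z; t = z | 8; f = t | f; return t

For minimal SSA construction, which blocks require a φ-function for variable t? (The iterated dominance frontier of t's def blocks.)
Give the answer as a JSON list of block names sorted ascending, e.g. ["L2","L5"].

Answer: ["L2", "L4"]

Derivation:
idom tree: L1←L0 L2←L0 L3←L1 L4←L0
Join-block Dom:
  L2: preds {L0,L1}: {L0} ∩ {L0,L1} = {L0}; idom=L0
  L4: preds {L1,L2,L3}: {L0,L1} ∩ {L0,L2} ∩ {L0,L1,L3} = {L0}; idom=L0

DF walk-up:
  join L2 pred L0: · stop@L0
  join L2 pred L1: L1 stop@L0
  join L4 pred L1: L1 stop@L0
  join L4 pred L2: L2 stop@L0
  join L4 pred L3: L3→L1 stop@L0
  L0: DF=∅
  L1: DF={L2,L4}
  L2: DF={L4}
  L3: DF={L4}
  L4: DF=∅

φ for t: defs {L1,L2,L3,L4}
  DF⁺ = {L2,L4}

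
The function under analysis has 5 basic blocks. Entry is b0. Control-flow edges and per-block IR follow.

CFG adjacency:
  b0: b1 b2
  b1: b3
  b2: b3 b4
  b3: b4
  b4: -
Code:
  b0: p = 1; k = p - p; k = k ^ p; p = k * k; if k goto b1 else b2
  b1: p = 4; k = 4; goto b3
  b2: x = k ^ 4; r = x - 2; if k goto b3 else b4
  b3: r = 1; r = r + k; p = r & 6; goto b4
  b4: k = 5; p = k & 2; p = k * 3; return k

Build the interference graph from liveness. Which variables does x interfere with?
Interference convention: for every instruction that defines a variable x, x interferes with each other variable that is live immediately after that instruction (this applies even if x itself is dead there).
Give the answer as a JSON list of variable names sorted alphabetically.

Per-block:
  b0 def {k,p} use ∅
  b1 def {k,p} use ∅
  b2 def {r,x} use {k}
  b3 def {p,r} use {k}
  b4 def {k,p} use ∅

Liveness:
  b0 li=∅ lo={k}
  b1 li=∅ lo={k}
  b2 li={k} lo={k}
  b3 li={k} lo=∅
  b4 li=∅ lo=∅

Conflict graph:
  k — {p,r,x}
  p — {k}
  r — {k}
  x — {k}

N(x) = ["k"]

Answer: ["k"]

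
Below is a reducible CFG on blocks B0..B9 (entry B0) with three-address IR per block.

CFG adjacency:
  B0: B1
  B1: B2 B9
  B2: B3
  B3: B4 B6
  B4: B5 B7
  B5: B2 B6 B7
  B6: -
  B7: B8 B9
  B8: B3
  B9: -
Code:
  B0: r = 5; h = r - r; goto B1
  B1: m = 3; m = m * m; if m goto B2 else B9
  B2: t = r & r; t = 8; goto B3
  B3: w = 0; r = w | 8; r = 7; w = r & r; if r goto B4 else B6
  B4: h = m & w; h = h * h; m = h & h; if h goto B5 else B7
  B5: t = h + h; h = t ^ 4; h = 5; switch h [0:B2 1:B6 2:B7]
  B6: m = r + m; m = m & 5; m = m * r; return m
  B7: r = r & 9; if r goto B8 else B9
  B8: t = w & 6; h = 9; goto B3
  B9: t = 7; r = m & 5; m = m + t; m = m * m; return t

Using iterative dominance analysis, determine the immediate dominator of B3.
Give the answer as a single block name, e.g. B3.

idom tree: B1←B0 B2←B1 B3←B2 B4←B3 B5←B4 B6←B3 B7←B4 B8←B7 B9←B1
Join-block Dom:
  B2: preds {B1,B5}: {B0,B1} ∩ {B0,B1,B2,B3,B4,B5} = {B0,B1}; idom=B1
  B3: preds {B2,B8}: {B0,B1,B2} ∩ {B0,B1,B2,B3,B4,B7,B8} = {B0,B1,B2}; idom=B2
  B6: preds {B3,B5}: {B0,B1,B2,B3} ∩ {B0,B1,B2,B3,B4,B5} = {B0,B1,B2,B3}; idom=B3
  B7: preds {B4,B5}: {B0,B1,B2,B3,B4} ∩ {B0,B1,B2,B3,B4,B5} = {B0,B1,B2,B3,B4}; idom=B4
  B9: preds {B1,B7}: {B0,B1} ∩ {B0,B1,B2,B3,B4,B7} = {B0,B1}; idom=B1

idom(B3) = B2

Answer: B2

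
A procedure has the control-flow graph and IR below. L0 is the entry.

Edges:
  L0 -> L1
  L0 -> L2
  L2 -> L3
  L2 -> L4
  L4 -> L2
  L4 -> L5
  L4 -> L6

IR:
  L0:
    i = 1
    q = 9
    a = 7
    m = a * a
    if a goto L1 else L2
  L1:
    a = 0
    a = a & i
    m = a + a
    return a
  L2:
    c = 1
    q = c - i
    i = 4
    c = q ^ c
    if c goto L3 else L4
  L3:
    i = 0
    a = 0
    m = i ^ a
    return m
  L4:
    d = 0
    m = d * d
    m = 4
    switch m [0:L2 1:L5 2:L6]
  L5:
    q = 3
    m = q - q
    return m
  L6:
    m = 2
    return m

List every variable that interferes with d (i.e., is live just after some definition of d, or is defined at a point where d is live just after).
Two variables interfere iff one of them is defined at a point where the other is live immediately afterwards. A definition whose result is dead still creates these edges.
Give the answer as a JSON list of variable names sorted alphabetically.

def/use:
  L0 def {a,i,m,q} use ∅
  L1 def {a,m} use {i}
  L2 def {c,i,q} use {i}
  L3 def {a,i,m} use ∅
  L4 def {d,m} use ∅
  L5 def {m,q} use ∅
  L6 def {m} use ∅

Live sets:
  L0 li=∅ lo={i}
  L1 li={i} lo=∅
  L2 li={i} lo={i}
  L3 li=∅ lo=∅
  L4 li={i} lo={i}
  L5 li=∅ lo=∅
  L6 li=∅ lo=∅

Conflict graph:
  a — {i,m}
  c — {i,q}
  d — {i}
  i — {a,c,d,m,q}
  m — {a,i}
  q — {c,i}

N(d) = ["i"]

Answer: ["i"]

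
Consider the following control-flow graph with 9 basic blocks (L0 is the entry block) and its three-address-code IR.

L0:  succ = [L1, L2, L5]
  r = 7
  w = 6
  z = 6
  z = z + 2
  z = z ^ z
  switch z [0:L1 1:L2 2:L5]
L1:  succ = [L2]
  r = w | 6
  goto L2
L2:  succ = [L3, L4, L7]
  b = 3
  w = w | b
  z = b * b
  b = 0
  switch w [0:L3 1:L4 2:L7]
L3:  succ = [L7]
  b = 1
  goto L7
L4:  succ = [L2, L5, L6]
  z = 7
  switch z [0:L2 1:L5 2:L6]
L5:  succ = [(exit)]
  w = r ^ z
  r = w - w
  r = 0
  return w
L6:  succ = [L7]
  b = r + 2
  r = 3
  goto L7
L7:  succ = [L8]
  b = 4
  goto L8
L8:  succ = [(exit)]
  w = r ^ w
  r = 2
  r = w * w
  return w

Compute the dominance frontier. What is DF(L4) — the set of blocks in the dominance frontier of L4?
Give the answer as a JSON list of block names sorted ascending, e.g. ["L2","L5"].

Answer: ["L2", "L5", "L7"]

Working:
idom tree: L1←L0 L2←L0 L3←L2 L4←L2 L5←L0 L6←L4 L7←L2 L8←L7
Dom at joins:
  L2: preds {L0,L1,L4}: {L0} ∩ {L0,L1} ∩ {L0,L2,L4} = {L0}; idom=L0
  L5: preds {L0,L4}: {L0} ∩ {L0,L2,L4} = {L0}; idom=L0
  L7: preds {L2,L3,L6}: {L0,L2} ∩ {L0,L2,L3} ∩ {L0,L2,L4,L6} = {L0,L2}; idom=L2

Frontier:
  join L2 pred L0: · stop@L0
  join L2 pred L1: L1 stop@L0
  join L2 pred L4: L4→L2 stop@L0
  join L5 pred L0: · stop@L0
  join L5 pred L4: L4→L2 stop@L0
  join L7 pred L2: · stop@L2
  join L7 pred L3: L3 stop@L2
  join L7 pred L6: L6→L4 stop@L2
  L0 → ∅
  L1 → {L2}
  L2 → {L2,L5}
  L3 → {L7}
  L4 → {L2,L5,L7}
  L5 → ∅
  L6 → {L7}
  L7 → ∅
  L8 → ∅

DF(L4) = ["L2", "L5", "L7"]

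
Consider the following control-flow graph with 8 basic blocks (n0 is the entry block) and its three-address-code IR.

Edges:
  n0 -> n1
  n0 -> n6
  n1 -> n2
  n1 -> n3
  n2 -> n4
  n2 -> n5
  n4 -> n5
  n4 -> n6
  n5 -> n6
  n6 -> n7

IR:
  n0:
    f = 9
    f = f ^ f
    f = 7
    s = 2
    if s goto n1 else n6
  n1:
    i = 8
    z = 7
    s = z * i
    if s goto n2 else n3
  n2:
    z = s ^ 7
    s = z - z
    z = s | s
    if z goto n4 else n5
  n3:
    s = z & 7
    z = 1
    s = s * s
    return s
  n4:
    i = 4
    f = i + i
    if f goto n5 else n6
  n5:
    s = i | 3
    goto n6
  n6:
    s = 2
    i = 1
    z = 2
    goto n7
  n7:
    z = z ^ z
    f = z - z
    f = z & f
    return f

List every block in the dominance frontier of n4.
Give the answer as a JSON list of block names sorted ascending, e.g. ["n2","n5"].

Answer: ["n5", "n6"]

Working:
idom tree: n1←n0 n2←n1 n3←n1 n4←n2 n5←n2 n6←n0 n7←n6
Dom at joins:
  n5: preds {n2,n4}: {n0,n1,n2} ∩ {n0,n1,n2,n4} = {n0,n1,n2}; idom=n2
  n6: preds {n0,n4,n5}: {n0} ∩ {n0,n1,n2,n4} ∩ {n0,n1,n2,n5} = {n0}; idom=n0

Frontier:
  n5←n2: walk · to n2
  n5←n4: walk n4 to n2
  n6←n0: walk · to n0
  n6←n4: walk n4→n2→n1 to n0
  n6←n5: walk n5→n2→n1 to n0
  n0 → ∅
  n1 → {n6}
  n2 → {n6}
  n3 → ∅
  n4 → {n5,n6}
  n5 → {n6}
  n6 → ∅
  n7 → ∅

DF(n4) = ["n5", "n6"]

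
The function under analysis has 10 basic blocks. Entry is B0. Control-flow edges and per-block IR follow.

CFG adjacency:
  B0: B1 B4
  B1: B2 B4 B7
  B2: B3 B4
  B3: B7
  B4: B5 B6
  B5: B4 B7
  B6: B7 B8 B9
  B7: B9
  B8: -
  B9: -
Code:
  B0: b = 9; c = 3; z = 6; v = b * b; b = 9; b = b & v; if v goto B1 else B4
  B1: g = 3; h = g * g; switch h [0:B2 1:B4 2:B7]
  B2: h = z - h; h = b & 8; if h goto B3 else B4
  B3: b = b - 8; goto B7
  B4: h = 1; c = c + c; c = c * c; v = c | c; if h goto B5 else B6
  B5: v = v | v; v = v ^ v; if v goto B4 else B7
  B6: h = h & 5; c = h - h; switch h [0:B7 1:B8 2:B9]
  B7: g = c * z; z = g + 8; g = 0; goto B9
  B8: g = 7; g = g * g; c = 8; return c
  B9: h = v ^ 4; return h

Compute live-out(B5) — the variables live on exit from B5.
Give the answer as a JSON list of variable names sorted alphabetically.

Answer: ["c", "v", "z"]

Analysis:
Block summaries:
  B0: {b,c,v,z} / ∅
  B1: {g,h} / ∅
  B2: {h} / {b,h,z}
  B3: {b} / {b}
  B4: {c,h,v} / {c}
  B5: {v} / {v}
  B6: {c,h} / {h}
  B7: {g,z} / {c,z}
  B8: {c,g} / ∅
  B9: {h} / {v}

Live sets:
  B0 li=∅ lo={b,c,v,z}
  B1 li={b,c,v,z} lo={b,c,h,v,z}
  B2 li={b,c,h,v,z} lo={b,c,v,z}
  B3 li={b,c,v,z} lo={c,v,z}
  B4 li={c,z} lo={c,h,v,z}
  B5 li={c,v,z} lo={c,v,z}
  B6 li={h,v,z} lo={c,v,z}
  B7 li={c,v,z} lo={v}
  B8 li=∅ lo=∅
  B9 li={v} lo=∅

live-out(B5) = ["c", "v", "z"]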